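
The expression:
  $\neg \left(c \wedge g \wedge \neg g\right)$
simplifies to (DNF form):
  $\text{True}$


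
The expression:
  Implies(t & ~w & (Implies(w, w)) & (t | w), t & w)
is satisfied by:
  {w: True, t: False}
  {t: False, w: False}
  {t: True, w: True}


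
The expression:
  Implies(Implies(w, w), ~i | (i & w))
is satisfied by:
  {w: True, i: False}
  {i: False, w: False}
  {i: True, w: True}


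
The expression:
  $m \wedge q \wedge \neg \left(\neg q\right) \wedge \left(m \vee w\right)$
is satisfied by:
  {m: True, q: True}


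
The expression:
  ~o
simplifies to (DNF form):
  ~o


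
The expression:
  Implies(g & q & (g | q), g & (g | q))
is always true.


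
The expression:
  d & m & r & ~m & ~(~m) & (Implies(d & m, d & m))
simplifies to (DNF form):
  False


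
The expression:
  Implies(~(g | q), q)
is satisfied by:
  {q: True, g: True}
  {q: True, g: False}
  {g: True, q: False}


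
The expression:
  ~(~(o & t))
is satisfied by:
  {t: True, o: True}


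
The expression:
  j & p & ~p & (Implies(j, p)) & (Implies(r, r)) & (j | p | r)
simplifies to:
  False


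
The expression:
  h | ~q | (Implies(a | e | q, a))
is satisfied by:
  {a: True, h: True, q: False}
  {a: True, h: False, q: False}
  {h: True, a: False, q: False}
  {a: False, h: False, q: False}
  {a: True, q: True, h: True}
  {a: True, q: True, h: False}
  {q: True, h: True, a: False}


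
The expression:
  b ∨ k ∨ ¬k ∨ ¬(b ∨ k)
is always true.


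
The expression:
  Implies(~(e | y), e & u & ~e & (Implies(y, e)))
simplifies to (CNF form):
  e | y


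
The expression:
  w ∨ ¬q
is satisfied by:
  {w: True, q: False}
  {q: False, w: False}
  {q: True, w: True}


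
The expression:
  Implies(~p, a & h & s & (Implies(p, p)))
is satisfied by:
  {a: True, p: True, h: True, s: True}
  {a: True, p: True, h: True, s: False}
  {a: True, p: True, s: True, h: False}
  {a: True, p: True, s: False, h: False}
  {p: True, h: True, s: True, a: False}
  {p: True, h: True, s: False, a: False}
  {p: True, h: False, s: True, a: False}
  {p: True, h: False, s: False, a: False}
  {a: True, h: True, s: True, p: False}


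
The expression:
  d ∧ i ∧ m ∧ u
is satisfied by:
  {m: True, u: True, d: True, i: True}


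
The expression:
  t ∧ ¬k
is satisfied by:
  {t: True, k: False}


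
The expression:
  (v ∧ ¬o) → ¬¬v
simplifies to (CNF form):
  True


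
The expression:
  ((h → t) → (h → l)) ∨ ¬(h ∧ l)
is always true.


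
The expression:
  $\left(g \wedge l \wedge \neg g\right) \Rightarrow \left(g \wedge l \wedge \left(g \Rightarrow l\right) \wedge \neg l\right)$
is always true.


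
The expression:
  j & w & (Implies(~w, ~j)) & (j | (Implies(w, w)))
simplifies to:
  j & w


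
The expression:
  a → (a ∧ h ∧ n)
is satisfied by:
  {h: True, n: True, a: False}
  {h: True, n: False, a: False}
  {n: True, h: False, a: False}
  {h: False, n: False, a: False}
  {a: True, h: True, n: True}


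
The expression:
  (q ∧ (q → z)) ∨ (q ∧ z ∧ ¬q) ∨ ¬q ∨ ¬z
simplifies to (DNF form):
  True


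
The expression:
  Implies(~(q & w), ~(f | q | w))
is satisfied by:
  {q: True, w: True, f: False}
  {q: True, w: True, f: True}
  {f: False, q: False, w: False}


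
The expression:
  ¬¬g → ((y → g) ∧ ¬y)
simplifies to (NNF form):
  ¬g ∨ ¬y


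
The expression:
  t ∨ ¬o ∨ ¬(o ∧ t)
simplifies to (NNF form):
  True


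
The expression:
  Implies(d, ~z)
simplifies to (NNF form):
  ~d | ~z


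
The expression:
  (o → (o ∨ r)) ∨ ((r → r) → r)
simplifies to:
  True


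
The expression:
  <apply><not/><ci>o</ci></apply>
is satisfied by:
  {o: False}


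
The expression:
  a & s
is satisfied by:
  {a: True, s: True}


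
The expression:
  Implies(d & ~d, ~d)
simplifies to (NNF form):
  True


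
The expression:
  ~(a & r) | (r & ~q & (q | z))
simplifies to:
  ~a | ~r | (z & ~q)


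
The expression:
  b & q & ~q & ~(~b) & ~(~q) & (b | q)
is never true.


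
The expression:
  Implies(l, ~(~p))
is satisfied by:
  {p: True, l: False}
  {l: False, p: False}
  {l: True, p: True}


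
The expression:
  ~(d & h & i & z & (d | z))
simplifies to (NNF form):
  ~d | ~h | ~i | ~z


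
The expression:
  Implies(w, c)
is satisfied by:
  {c: True, w: False}
  {w: False, c: False}
  {w: True, c: True}


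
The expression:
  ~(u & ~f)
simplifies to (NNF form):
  f | ~u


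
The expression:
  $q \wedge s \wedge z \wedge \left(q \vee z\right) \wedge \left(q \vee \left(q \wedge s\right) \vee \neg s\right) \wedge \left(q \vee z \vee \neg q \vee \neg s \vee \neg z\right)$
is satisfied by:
  {z: True, s: True, q: True}


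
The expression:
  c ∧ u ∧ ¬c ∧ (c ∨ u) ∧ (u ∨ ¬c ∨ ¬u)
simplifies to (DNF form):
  False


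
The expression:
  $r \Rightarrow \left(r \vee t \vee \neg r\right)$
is always true.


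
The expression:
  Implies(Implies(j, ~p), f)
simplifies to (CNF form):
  (f | j) & (f | p)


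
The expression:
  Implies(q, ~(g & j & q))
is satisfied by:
  {g: False, q: False, j: False}
  {j: True, g: False, q: False}
  {q: True, g: False, j: False}
  {j: True, q: True, g: False}
  {g: True, j: False, q: False}
  {j: True, g: True, q: False}
  {q: True, g: True, j: False}


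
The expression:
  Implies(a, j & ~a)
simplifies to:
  ~a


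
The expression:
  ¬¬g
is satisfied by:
  {g: True}


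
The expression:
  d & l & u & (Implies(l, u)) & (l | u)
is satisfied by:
  {u: True, d: True, l: True}


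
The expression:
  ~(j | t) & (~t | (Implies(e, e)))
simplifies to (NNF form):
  ~j & ~t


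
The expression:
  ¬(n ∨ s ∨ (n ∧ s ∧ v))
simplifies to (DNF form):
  ¬n ∧ ¬s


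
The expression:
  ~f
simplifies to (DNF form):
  ~f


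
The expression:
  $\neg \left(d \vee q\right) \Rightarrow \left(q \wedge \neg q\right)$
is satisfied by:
  {d: True, q: True}
  {d: True, q: False}
  {q: True, d: False}


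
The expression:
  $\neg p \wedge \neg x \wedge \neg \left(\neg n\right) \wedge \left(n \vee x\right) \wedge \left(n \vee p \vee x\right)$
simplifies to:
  $n \wedge \neg p \wedge \neg x$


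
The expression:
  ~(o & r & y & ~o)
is always true.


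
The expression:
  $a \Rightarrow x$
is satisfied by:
  {x: True, a: False}
  {a: False, x: False}
  {a: True, x: True}


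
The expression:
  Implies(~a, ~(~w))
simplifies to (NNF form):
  a | w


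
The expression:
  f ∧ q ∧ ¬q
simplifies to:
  False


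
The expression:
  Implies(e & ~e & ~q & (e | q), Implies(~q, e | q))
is always true.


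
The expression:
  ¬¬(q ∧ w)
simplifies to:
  q ∧ w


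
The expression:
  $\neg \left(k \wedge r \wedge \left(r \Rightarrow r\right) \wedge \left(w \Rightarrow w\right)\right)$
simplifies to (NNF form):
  $\neg k \vee \neg r$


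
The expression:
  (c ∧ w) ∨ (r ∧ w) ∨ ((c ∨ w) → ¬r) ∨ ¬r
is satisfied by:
  {w: True, r: False, c: False}
  {r: False, c: False, w: False}
  {w: True, c: True, r: False}
  {c: True, r: False, w: False}
  {w: True, r: True, c: False}
  {r: True, w: False, c: False}
  {w: True, c: True, r: True}


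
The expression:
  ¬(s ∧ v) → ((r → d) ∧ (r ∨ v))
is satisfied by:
  {d: True, v: True, s: True, r: False}
  {d: True, v: True, s: False, r: False}
  {v: True, s: True, d: False, r: False}
  {v: True, d: False, s: False, r: False}
  {r: True, d: True, v: True, s: True}
  {r: True, d: True, v: True, s: False}
  {r: True, v: True, s: True, d: False}
  {r: True, d: True, s: True, v: False}
  {r: True, d: True, s: False, v: False}


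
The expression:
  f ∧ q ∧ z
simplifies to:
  f ∧ q ∧ z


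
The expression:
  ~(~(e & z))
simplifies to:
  e & z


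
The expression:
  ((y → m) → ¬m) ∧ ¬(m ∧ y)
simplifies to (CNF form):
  ¬m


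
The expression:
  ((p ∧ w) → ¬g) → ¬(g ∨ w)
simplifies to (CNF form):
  (g ∨ ¬w) ∧ (p ∨ ¬w) ∧ (w ∨ ¬g)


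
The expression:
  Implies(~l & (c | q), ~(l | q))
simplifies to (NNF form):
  l | ~q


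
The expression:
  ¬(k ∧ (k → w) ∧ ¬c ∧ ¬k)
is always true.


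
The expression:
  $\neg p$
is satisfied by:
  {p: False}


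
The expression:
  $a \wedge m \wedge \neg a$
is never true.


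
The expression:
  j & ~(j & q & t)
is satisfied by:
  {j: True, t: False, q: False}
  {q: True, j: True, t: False}
  {t: True, j: True, q: False}


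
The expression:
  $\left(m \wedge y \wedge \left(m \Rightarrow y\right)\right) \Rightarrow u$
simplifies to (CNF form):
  $u \vee \neg m \vee \neg y$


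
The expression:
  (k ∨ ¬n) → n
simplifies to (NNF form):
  n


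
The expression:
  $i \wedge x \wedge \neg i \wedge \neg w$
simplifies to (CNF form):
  $\text{False}$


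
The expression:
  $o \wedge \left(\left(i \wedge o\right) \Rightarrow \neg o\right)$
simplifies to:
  $o \wedge \neg i$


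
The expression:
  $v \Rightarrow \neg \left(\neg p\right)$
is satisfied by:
  {p: True, v: False}
  {v: False, p: False}
  {v: True, p: True}


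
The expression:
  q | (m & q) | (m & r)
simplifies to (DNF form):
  q | (m & r)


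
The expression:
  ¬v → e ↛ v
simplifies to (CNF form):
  e ∨ v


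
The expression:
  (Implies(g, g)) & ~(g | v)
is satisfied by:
  {g: False, v: False}


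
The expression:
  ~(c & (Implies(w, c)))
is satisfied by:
  {c: False}


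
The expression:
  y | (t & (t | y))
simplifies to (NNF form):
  t | y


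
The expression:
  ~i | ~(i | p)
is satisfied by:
  {i: False}


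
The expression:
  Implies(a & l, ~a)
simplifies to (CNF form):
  ~a | ~l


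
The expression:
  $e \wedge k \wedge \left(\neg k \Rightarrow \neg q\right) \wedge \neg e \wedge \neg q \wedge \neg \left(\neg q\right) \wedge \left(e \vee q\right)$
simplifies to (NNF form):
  $\text{False}$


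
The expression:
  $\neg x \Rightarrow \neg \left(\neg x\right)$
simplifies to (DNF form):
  $x$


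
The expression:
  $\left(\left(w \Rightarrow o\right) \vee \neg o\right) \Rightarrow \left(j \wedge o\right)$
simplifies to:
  $j \wedge o$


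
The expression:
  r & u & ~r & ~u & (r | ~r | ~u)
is never true.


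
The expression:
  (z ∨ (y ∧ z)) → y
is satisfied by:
  {y: True, z: False}
  {z: False, y: False}
  {z: True, y: True}


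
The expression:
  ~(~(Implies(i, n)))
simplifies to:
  n | ~i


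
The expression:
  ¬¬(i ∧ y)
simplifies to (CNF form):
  i ∧ y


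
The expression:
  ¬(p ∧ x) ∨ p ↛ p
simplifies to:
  ¬p ∨ ¬x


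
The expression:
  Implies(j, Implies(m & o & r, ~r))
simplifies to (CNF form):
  ~j | ~m | ~o | ~r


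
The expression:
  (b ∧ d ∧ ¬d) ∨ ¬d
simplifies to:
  ¬d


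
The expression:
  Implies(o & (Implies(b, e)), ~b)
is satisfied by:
  {e: False, o: False, b: False}
  {b: True, e: False, o: False}
  {o: True, e: False, b: False}
  {b: True, o: True, e: False}
  {e: True, b: False, o: False}
  {b: True, e: True, o: False}
  {o: True, e: True, b: False}


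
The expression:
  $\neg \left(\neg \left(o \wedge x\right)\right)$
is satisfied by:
  {x: True, o: True}


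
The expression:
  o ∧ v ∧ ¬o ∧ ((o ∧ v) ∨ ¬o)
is never true.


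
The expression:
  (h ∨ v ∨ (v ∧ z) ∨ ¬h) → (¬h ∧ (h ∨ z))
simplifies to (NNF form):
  z ∧ ¬h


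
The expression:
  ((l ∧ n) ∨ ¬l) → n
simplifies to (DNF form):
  l ∨ n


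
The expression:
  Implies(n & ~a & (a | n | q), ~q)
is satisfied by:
  {a: True, q: False, n: False}
  {q: False, n: False, a: False}
  {a: True, n: True, q: False}
  {n: True, q: False, a: False}
  {a: True, q: True, n: False}
  {q: True, a: False, n: False}
  {a: True, n: True, q: True}


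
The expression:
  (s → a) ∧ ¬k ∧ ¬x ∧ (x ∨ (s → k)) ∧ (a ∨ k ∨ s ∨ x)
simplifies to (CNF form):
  a ∧ ¬k ∧ ¬s ∧ ¬x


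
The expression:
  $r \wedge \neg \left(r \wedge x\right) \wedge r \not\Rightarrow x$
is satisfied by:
  {r: True, x: False}


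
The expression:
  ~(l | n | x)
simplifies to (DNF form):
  ~l & ~n & ~x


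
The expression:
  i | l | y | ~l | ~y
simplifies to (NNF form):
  True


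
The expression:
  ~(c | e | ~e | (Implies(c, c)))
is never true.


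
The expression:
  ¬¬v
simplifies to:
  v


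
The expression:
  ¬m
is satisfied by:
  {m: False}


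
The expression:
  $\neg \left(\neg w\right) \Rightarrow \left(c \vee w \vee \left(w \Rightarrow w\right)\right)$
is always true.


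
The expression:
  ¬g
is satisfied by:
  {g: False}


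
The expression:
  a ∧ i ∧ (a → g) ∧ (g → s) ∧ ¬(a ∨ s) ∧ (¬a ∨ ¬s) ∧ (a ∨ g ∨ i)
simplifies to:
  False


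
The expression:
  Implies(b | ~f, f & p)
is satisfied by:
  {p: True, f: True, b: False}
  {f: True, b: False, p: False}
  {b: True, p: True, f: True}


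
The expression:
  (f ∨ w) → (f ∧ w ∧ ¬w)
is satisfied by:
  {w: False, f: False}


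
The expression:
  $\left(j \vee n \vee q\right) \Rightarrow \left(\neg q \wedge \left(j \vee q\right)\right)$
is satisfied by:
  {j: True, q: False, n: False}
  {q: False, n: False, j: False}
  {n: True, j: True, q: False}


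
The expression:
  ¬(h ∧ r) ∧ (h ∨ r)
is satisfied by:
  {r: True, h: False}
  {h: True, r: False}


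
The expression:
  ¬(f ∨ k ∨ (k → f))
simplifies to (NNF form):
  False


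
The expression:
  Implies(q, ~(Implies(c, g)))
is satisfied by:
  {c: True, q: False, g: False}
  {c: False, q: False, g: False}
  {g: True, c: True, q: False}
  {g: True, c: False, q: False}
  {q: True, c: True, g: False}


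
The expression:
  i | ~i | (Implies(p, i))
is always true.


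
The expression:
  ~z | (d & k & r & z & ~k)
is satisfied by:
  {z: False}


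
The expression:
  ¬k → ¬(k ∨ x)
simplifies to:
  k ∨ ¬x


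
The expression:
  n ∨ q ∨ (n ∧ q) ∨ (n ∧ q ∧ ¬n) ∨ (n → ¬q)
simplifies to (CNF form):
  True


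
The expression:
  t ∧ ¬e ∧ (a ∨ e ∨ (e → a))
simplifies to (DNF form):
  t ∧ ¬e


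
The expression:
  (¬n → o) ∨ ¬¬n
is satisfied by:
  {n: True, o: True}
  {n: True, o: False}
  {o: True, n: False}


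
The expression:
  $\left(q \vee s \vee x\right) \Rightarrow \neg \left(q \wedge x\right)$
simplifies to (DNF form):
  $\neg q \vee \neg x$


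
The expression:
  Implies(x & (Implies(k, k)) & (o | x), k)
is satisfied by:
  {k: True, x: False}
  {x: False, k: False}
  {x: True, k: True}


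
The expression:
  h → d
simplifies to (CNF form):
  d ∨ ¬h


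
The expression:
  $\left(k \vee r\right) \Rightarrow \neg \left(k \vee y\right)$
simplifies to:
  $\neg k \wedge \left(\neg r \vee \neg y\right)$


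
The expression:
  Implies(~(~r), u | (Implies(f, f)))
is always true.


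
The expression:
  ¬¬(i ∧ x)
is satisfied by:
  {i: True, x: True}


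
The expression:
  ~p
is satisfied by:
  {p: False}


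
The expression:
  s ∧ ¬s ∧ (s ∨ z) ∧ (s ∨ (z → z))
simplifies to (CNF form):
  False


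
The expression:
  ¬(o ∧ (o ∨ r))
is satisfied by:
  {o: False}


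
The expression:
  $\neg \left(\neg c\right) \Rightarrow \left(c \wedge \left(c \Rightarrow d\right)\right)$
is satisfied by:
  {d: True, c: False}
  {c: False, d: False}
  {c: True, d: True}


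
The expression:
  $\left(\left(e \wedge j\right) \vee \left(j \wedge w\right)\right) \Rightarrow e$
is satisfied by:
  {e: True, w: False, j: False}
  {w: False, j: False, e: False}
  {j: True, e: True, w: False}
  {j: True, w: False, e: False}
  {e: True, w: True, j: False}
  {w: True, e: False, j: False}
  {j: True, w: True, e: True}


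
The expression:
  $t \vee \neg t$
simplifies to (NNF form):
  $\text{True}$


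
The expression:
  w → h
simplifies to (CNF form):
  h ∨ ¬w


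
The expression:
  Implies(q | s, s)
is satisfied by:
  {s: True, q: False}
  {q: False, s: False}
  {q: True, s: True}


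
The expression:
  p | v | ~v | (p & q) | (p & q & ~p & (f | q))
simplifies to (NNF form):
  True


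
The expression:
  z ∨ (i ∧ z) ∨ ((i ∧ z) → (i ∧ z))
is always true.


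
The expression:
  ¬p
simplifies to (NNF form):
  ¬p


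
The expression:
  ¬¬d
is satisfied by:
  {d: True}


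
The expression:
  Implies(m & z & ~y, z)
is always true.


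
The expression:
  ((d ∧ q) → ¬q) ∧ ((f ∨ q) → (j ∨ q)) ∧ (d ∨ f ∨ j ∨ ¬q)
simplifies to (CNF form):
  (¬d ∨ ¬q) ∧ (f ∨ j ∨ ¬f) ∧ (f ∨ j ∨ ¬q) ∧ (f ∨ ¬d ∨ ¬q) ∧ (j ∨ q ∨ ¬f) ∧ (j ∨ q ∨ ¬q) ∧ (j ∨ ¬d ∨ ¬f) ∧ (j ∨ ¬d ∨ ¬q) ∧ (q ∨ ¬d ∨ ¬q) ∧ (¬d ∨ ¬f ∨ ¬q) ∧ (f ∨ j ∨ ¬d ∨ ¬f) ∧ (f ∨ j ∨ ¬d ∨ ¬q) ∧ (f ∨ j ∨ ¬f ∨ ¬q) ∧ (f ∨ ¬d ∨ ¬f ∨ ¬q) ∧ (j ∨ q ∨ ¬d ∨ ¬f) ∧ (j ∨ q ∨ ¬d ∨ ¬q) ∧ (j ∨ q ∨ ¬f ∨ ¬q) ∧ (j ∨ ¬d ∨ ¬f ∨ ¬q) ∧ (q ∨ ¬d ∨ ¬f ∨ ¬q)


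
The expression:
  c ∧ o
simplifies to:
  c ∧ o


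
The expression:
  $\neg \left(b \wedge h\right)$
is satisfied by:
  {h: False, b: False}
  {b: True, h: False}
  {h: True, b: False}


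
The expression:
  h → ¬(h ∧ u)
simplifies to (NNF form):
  ¬h ∨ ¬u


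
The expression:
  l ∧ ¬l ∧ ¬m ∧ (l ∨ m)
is never true.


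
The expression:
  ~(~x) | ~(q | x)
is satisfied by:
  {x: True, q: False}
  {q: False, x: False}
  {q: True, x: True}


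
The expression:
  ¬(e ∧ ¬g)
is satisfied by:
  {g: True, e: False}
  {e: False, g: False}
  {e: True, g: True}


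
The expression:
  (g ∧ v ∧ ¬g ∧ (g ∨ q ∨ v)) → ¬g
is always true.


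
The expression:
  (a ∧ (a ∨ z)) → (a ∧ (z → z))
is always true.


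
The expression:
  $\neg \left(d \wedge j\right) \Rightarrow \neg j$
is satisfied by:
  {d: True, j: False}
  {j: False, d: False}
  {j: True, d: True}


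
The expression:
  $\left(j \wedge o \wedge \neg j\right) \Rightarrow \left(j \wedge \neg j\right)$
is always true.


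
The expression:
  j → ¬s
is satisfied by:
  {s: False, j: False}
  {j: True, s: False}
  {s: True, j: False}


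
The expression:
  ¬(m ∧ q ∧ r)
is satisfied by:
  {m: False, q: False, r: False}
  {r: True, m: False, q: False}
  {q: True, m: False, r: False}
  {r: True, q: True, m: False}
  {m: True, r: False, q: False}
  {r: True, m: True, q: False}
  {q: True, m: True, r: False}


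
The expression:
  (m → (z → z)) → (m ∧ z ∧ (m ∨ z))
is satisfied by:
  {z: True, m: True}


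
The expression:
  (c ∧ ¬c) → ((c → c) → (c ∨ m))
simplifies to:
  True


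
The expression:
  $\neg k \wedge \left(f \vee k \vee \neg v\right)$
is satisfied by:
  {f: True, k: False, v: False}
  {f: False, k: False, v: False}
  {v: True, f: True, k: False}


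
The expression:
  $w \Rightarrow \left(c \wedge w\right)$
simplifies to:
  $c \vee \neg w$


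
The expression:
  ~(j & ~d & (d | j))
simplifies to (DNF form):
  d | ~j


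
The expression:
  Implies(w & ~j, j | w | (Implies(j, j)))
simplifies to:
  True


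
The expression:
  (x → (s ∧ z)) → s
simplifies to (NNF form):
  s ∨ x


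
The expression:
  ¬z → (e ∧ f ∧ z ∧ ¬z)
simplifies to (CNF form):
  z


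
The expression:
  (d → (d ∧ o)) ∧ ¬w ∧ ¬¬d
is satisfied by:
  {d: True, o: True, w: False}


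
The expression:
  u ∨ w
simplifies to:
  u ∨ w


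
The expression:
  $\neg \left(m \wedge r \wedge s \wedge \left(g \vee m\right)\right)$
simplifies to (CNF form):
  $\neg m \vee \neg r \vee \neg s$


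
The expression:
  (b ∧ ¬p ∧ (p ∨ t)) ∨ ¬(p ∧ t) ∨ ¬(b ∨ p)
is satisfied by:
  {p: False, t: False}
  {t: True, p: False}
  {p: True, t: False}


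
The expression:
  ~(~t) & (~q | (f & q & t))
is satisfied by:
  {t: True, f: True, q: False}
  {t: True, f: False, q: False}
  {t: True, q: True, f: True}


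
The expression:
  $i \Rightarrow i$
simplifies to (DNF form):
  $\text{True}$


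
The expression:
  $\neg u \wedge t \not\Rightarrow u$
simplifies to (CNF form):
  $t \wedge \neg u$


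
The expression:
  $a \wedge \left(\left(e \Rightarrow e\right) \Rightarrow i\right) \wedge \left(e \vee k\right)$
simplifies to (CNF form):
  $a \wedge i \wedge \left(e \vee k\right)$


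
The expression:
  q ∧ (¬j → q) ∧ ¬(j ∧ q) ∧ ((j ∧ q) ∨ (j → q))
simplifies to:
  q ∧ ¬j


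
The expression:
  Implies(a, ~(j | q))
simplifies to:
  ~a | (~j & ~q)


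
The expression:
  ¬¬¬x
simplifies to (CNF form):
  ¬x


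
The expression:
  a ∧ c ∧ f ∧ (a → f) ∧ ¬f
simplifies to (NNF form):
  False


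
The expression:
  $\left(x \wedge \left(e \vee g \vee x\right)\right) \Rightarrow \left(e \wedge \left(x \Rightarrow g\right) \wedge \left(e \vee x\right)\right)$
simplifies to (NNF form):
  $\left(e \wedge g\right) \vee \neg x$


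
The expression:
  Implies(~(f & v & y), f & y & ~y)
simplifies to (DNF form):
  f & v & y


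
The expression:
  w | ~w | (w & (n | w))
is always true.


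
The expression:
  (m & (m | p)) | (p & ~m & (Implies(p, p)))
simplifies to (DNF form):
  m | p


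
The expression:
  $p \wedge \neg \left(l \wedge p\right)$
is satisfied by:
  {p: True, l: False}


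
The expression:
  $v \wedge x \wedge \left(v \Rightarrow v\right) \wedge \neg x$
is never true.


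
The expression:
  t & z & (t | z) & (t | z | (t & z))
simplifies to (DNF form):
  t & z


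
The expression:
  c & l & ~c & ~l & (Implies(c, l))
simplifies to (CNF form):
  False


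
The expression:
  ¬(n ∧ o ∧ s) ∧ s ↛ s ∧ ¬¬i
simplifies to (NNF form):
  False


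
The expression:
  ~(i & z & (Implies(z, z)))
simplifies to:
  ~i | ~z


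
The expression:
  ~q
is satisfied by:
  {q: False}


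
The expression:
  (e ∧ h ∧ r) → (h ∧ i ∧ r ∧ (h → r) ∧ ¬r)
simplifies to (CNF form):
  ¬e ∨ ¬h ∨ ¬r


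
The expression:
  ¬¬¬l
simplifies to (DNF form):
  ¬l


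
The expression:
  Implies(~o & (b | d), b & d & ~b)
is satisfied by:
  {o: True, b: False, d: False}
  {d: True, o: True, b: False}
  {o: True, b: True, d: False}
  {d: True, o: True, b: True}
  {d: False, b: False, o: False}


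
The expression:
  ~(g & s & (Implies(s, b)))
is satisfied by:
  {s: False, b: False, g: False}
  {g: True, s: False, b: False}
  {b: True, s: False, g: False}
  {g: True, b: True, s: False}
  {s: True, g: False, b: False}
  {g: True, s: True, b: False}
  {b: True, s: True, g: False}


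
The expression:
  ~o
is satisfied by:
  {o: False}


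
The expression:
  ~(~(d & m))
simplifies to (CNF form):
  d & m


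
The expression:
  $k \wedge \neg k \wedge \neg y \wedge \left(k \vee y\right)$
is never true.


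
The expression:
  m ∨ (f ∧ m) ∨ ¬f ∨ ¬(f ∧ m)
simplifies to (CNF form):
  True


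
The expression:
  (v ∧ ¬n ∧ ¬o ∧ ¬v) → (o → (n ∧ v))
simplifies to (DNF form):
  True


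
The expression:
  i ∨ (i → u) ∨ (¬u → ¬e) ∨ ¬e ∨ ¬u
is always true.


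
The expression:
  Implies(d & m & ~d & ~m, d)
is always true.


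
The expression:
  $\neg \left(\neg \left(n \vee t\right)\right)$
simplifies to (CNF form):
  $n \vee t$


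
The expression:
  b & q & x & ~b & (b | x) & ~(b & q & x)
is never true.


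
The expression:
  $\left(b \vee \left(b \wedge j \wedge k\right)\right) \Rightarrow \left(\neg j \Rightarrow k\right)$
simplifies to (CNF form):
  $j \vee k \vee \neg b$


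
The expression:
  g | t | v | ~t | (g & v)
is always true.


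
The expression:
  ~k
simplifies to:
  ~k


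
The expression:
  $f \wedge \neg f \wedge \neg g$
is never true.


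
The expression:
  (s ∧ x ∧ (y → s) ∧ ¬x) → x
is always true.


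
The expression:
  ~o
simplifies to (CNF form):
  ~o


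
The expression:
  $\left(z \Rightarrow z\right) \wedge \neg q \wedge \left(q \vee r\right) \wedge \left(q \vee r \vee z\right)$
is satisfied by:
  {r: True, q: False}


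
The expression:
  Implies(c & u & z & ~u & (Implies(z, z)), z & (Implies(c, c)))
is always true.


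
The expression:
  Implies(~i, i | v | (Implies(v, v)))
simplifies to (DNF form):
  True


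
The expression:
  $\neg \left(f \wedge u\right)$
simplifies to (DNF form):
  $\neg f \vee \neg u$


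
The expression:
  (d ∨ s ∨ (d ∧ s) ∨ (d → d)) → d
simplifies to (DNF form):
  d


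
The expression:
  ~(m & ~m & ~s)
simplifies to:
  True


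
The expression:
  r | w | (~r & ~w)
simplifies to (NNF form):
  True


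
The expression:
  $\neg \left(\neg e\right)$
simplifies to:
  $e$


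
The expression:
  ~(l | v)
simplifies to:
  ~l & ~v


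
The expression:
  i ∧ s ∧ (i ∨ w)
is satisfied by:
  {i: True, s: True}


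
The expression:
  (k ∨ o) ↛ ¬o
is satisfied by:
  {o: True}


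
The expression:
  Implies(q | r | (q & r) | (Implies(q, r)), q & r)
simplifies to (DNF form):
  q & r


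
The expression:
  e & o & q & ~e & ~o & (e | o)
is never true.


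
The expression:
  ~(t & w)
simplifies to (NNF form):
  ~t | ~w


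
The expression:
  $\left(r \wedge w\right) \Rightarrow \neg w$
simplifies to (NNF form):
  $\neg r \vee \neg w$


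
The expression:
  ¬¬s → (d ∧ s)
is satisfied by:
  {d: True, s: False}
  {s: False, d: False}
  {s: True, d: True}


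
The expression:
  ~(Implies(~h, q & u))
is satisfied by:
  {u: False, h: False, q: False}
  {q: True, u: False, h: False}
  {u: True, q: False, h: False}


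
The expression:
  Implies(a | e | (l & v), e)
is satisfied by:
  {e: True, l: False, v: False, a: False}
  {e: True, v: True, l: False, a: False}
  {e: True, l: True, v: False, a: False}
  {e: True, v: True, l: True, a: False}
  {a: True, e: True, l: False, v: False}
  {a: True, e: True, v: True, l: False}
  {a: True, e: True, l: True, v: False}
  {a: True, e: True, v: True, l: True}
  {a: False, l: False, v: False, e: False}
  {v: True, a: False, l: False, e: False}
  {l: True, a: False, v: False, e: False}


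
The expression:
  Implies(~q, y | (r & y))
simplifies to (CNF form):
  q | y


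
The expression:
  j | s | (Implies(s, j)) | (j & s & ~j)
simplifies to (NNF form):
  True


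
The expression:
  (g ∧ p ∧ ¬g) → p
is always true.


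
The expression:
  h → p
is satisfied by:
  {p: True, h: False}
  {h: False, p: False}
  {h: True, p: True}


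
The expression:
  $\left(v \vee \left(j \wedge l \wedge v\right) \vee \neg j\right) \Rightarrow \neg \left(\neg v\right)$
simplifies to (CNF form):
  $j \vee v$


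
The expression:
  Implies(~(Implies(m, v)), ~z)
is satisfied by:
  {v: True, m: False, z: False}
  {m: False, z: False, v: False}
  {z: True, v: True, m: False}
  {z: True, m: False, v: False}
  {v: True, m: True, z: False}
  {m: True, v: False, z: False}
  {z: True, m: True, v: True}


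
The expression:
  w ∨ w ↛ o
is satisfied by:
  {w: True}


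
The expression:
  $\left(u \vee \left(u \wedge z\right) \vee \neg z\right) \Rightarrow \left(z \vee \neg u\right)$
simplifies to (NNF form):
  $z \vee \neg u$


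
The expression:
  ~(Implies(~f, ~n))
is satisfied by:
  {n: True, f: False}


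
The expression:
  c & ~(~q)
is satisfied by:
  {c: True, q: True}


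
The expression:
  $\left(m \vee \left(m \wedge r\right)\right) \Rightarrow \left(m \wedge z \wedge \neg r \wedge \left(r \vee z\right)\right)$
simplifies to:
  $\left(z \wedge \neg r\right) \vee \neg m$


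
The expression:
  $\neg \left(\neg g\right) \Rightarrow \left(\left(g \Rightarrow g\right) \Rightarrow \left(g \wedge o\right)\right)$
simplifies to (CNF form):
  $o \vee \neg g$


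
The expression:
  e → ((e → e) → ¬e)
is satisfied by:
  {e: False}


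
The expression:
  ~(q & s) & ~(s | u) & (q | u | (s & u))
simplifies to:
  q & ~s & ~u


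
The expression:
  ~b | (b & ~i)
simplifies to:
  ~b | ~i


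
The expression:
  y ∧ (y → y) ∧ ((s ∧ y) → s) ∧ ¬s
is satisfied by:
  {y: True, s: False}


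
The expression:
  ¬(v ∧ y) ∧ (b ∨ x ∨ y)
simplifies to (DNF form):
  (b ∧ ¬y) ∨ (x ∧ ¬y) ∨ (y ∧ ¬v)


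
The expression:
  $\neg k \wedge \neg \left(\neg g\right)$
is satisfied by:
  {g: True, k: False}


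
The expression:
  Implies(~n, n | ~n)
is always true.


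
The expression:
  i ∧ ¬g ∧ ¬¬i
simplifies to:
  i ∧ ¬g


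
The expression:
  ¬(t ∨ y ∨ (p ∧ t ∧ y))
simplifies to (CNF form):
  ¬t ∧ ¬y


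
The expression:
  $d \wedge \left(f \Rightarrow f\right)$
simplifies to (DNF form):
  $d$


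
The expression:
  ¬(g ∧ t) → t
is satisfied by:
  {t: True}


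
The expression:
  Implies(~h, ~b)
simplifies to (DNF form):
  h | ~b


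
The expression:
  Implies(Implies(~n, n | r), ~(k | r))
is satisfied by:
  {r: False, k: False, n: False}
  {n: True, r: False, k: False}
  {k: True, r: False, n: False}


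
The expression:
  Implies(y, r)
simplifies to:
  r | ~y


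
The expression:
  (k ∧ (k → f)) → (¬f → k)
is always true.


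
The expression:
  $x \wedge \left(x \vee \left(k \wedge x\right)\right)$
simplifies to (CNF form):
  $x$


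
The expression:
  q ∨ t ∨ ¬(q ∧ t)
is always true.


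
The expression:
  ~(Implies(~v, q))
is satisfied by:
  {q: False, v: False}


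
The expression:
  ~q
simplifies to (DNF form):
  ~q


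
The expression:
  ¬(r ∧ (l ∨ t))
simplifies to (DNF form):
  (¬l ∧ ¬t) ∨ ¬r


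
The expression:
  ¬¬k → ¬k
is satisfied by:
  {k: False}


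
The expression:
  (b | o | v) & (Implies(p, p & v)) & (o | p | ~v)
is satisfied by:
  {v: True, o: True, b: True, p: False}
  {v: True, o: True, b: False, p: False}
  {o: True, b: True, v: False, p: False}
  {o: True, v: False, b: False, p: False}
  {b: True, v: False, o: False, p: False}
  {v: True, p: True, o: True, b: True}
  {v: True, p: True, o: True, b: False}
  {v: True, p: True, b: True, o: False}
  {v: True, p: True, b: False, o: False}


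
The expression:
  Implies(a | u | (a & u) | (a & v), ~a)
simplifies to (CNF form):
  ~a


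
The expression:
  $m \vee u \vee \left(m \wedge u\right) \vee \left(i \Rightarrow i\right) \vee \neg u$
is always true.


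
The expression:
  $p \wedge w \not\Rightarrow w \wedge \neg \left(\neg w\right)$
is never true.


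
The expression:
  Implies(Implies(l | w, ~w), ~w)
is always true.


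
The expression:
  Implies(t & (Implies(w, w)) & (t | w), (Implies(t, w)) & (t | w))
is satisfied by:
  {w: True, t: False}
  {t: False, w: False}
  {t: True, w: True}


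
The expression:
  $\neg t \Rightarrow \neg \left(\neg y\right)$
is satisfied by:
  {y: True, t: True}
  {y: True, t: False}
  {t: True, y: False}


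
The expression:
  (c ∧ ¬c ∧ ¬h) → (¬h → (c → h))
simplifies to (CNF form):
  True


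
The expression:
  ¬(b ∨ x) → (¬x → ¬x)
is always true.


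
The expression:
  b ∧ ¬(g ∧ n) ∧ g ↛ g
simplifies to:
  False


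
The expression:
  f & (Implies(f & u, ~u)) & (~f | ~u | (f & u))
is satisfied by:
  {f: True, u: False}


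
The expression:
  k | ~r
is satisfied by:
  {k: True, r: False}
  {r: False, k: False}
  {r: True, k: True}


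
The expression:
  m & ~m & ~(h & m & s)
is never true.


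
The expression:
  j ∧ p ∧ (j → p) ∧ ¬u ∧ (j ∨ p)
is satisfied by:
  {p: True, j: True, u: False}


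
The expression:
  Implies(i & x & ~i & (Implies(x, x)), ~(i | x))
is always true.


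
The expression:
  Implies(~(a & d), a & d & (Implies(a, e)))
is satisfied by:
  {a: True, d: True}


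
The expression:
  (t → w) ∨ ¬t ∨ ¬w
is always true.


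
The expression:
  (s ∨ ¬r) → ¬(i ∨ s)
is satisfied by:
  {r: True, i: False, s: False}
  {i: False, s: False, r: False}
  {r: True, i: True, s: False}


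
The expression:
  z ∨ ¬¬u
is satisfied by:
  {z: True, u: True}
  {z: True, u: False}
  {u: True, z: False}


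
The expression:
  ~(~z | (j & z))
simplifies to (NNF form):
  z & ~j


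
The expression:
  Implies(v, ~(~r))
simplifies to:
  r | ~v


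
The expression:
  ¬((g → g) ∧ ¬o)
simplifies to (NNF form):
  o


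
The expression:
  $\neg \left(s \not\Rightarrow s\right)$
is always true.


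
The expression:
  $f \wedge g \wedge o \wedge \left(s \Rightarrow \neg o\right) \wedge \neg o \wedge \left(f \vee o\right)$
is never true.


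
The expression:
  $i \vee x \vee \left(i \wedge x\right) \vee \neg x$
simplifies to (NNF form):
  $\text{True}$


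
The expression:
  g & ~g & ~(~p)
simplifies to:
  False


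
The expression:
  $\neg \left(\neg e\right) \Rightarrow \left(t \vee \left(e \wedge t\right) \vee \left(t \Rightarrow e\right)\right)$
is always true.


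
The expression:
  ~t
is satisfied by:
  {t: False}


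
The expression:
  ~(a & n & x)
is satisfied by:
  {x: False, n: False, a: False}
  {a: True, x: False, n: False}
  {n: True, x: False, a: False}
  {a: True, n: True, x: False}
  {x: True, a: False, n: False}
  {a: True, x: True, n: False}
  {n: True, x: True, a: False}


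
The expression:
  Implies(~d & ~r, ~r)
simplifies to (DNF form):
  True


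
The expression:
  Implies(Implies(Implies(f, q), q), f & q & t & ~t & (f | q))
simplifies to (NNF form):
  ~f & ~q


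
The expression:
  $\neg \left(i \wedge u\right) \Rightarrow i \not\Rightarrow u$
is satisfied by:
  {i: True}


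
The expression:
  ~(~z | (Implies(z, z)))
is never true.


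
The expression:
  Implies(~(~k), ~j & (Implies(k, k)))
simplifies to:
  ~j | ~k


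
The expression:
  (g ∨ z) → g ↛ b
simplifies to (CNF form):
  (g ∨ ¬g) ∧ (g ∨ ¬z) ∧ (¬b ∨ ¬g) ∧ (¬b ∨ ¬z)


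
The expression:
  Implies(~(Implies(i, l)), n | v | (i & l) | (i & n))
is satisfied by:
  {v: True, n: True, l: True, i: False}
  {v: True, n: True, l: False, i: False}
  {v: True, l: True, i: False, n: False}
  {v: True, l: False, i: False, n: False}
  {n: True, l: True, i: False, v: False}
  {n: True, l: False, i: False, v: False}
  {l: True, n: False, i: False, v: False}
  {l: False, n: False, i: False, v: False}
  {v: True, n: True, i: True, l: True}
  {v: True, n: True, i: True, l: False}
  {v: True, i: True, l: True, n: False}
  {v: True, i: True, l: False, n: False}
  {i: True, n: True, l: True, v: False}
  {i: True, n: True, l: False, v: False}
  {i: True, l: True, n: False, v: False}


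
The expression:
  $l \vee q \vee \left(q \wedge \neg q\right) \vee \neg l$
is always true.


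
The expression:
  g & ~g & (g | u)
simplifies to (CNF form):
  False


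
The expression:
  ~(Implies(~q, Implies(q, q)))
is never true.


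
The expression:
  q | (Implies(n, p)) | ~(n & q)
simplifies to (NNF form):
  True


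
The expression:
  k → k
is always true.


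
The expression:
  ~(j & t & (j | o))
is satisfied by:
  {t: False, j: False}
  {j: True, t: False}
  {t: True, j: False}


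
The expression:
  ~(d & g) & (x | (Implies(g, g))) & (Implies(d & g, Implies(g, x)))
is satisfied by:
  {g: False, d: False}
  {d: True, g: False}
  {g: True, d: False}


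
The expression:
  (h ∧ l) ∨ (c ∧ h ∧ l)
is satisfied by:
  {h: True, l: True}


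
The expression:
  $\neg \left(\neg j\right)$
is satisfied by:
  {j: True}


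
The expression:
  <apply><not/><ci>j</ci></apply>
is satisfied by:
  {j: False}


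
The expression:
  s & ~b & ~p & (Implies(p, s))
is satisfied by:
  {s: True, p: False, b: False}


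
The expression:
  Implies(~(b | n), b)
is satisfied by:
  {n: True, b: True}
  {n: True, b: False}
  {b: True, n: False}


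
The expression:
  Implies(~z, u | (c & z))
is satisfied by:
  {z: True, u: True}
  {z: True, u: False}
  {u: True, z: False}


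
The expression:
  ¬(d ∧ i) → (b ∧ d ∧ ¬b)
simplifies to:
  d ∧ i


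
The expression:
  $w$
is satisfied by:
  {w: True}


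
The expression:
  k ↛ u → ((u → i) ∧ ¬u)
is always true.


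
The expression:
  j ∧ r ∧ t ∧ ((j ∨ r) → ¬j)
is never true.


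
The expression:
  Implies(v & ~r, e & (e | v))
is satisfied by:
  {r: True, e: True, v: False}
  {r: True, v: False, e: False}
  {e: True, v: False, r: False}
  {e: False, v: False, r: False}
  {r: True, e: True, v: True}
  {r: True, v: True, e: False}
  {e: True, v: True, r: False}


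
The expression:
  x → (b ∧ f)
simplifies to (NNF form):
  (b ∧ f) ∨ ¬x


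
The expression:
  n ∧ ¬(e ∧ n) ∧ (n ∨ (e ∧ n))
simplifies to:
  n ∧ ¬e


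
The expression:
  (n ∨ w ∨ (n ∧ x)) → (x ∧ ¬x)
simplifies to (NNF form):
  ¬n ∧ ¬w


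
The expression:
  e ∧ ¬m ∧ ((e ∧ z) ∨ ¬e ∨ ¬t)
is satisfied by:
  {e: True, z: True, t: False, m: False}
  {e: True, t: False, z: False, m: False}
  {e: True, z: True, t: True, m: False}


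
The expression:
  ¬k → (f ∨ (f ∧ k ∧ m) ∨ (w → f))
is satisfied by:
  {k: True, f: True, w: False}
  {k: True, w: False, f: False}
  {f: True, w: False, k: False}
  {f: False, w: False, k: False}
  {k: True, f: True, w: True}
  {k: True, w: True, f: False}
  {f: True, w: True, k: False}


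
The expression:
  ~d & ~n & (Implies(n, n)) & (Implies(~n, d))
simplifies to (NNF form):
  False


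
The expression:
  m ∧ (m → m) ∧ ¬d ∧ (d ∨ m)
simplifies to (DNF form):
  m ∧ ¬d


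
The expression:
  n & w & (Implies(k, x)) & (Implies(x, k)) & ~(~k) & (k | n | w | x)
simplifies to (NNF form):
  k & n & w & x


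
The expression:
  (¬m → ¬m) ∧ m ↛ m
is never true.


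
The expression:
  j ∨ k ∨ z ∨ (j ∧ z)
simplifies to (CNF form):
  j ∨ k ∨ z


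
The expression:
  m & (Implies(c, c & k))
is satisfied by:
  {m: True, k: True, c: False}
  {m: True, c: False, k: False}
  {m: True, k: True, c: True}


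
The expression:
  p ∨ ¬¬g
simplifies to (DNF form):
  g ∨ p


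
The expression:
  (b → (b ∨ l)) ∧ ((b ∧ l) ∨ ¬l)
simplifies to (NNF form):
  b ∨ ¬l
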